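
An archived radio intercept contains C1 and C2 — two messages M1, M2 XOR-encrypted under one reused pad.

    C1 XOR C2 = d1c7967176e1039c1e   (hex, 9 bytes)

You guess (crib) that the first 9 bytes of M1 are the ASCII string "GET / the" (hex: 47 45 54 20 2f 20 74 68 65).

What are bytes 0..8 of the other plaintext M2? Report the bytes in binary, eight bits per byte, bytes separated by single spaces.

Since C1 ⊕ C2 = M1 ⊕ M2, XORing with the guessed M1 bytes yields the corresponding M2 bytes: M2 = (C1 ⊕ C2) ⊕ M1.
d1 ⊕ 47 = 96
c7 ⊕ 45 = 82
96 ⊕ 54 = c2
71 ⊕ 20 = 51
76 ⊕ 2f = 59
e1 ⊕ 20 = c1
03 ⊕ 74 = 77
9c ⊕ 68 = f4
1e ⊕ 65 = 7b

10010110 10000010 11000010 01010001 01011001 11000001 01110111 11110100 01111011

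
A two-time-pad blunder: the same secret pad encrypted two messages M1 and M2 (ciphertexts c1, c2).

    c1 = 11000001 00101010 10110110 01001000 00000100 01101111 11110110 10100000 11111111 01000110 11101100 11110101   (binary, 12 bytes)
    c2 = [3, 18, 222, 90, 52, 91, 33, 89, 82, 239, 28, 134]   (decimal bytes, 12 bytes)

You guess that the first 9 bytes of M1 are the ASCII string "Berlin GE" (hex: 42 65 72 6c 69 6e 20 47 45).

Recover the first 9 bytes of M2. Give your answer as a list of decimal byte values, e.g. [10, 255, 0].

[128, 93, 26, 126, 89, 90, 247, 190, 232]

First, c1 ⊕ c2 = (M1 ⊕ K) ⊕ (M2 ⊕ K) = M1 ⊕ M2, so the key drops out. Then M2 = (M1 ⊕ M2) ⊕ M1 over the first 9 bytes.
byte 0: (c1 ⊕ 03) ⊕ 42 = c2 ⊕ 42 = 80
byte 1: (2a ⊕ 12) ⊕ 65 = 38 ⊕ 65 = 5d
byte 2: (b6 ⊕ de) ⊕ 72 = 68 ⊕ 72 = 1a
byte 3: (48 ⊕ 5a) ⊕ 6c = 12 ⊕ 6c = 7e
byte 4: (04 ⊕ 34) ⊕ 69 = 30 ⊕ 69 = 59
byte 5: (6f ⊕ 5b) ⊕ 6e = 34 ⊕ 6e = 5a
byte 6: (f6 ⊕ 21) ⊕ 20 = d7 ⊕ 20 = f7
byte 7: (a0 ⊕ 59) ⊕ 47 = f9 ⊕ 47 = be
byte 8: (ff ⊕ 52) ⊕ 45 = ad ⊕ 45 = e8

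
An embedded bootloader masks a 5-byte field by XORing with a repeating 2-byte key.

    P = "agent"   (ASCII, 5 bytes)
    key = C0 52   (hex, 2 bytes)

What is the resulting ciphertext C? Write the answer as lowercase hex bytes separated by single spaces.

a1 35 a5 3c b4

The 2-byte key repeats, so the effective keystream is c0 52 c0 52 c0.
byte 0: 61 xor c0 = a1
byte 1: 67 xor 52 = 35
byte 2: 65 xor c0 = a5
byte 3: 6e xor 52 = 3c
byte 4: 74 xor c0 = b4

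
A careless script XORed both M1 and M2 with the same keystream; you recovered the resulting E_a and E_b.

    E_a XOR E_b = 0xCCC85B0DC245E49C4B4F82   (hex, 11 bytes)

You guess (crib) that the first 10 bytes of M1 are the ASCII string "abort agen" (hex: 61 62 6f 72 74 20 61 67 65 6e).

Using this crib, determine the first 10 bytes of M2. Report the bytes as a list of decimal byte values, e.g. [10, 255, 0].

Since E_a ⊕ E_b = M1 ⊕ M2, XORing with the guessed M1 bytes yields the corresponding M2 bytes: M2 = (E_a ⊕ E_b) ⊕ M1.
204 ⊕  97 = 173
200 ⊕  98 = 170
 91 ⊕ 111 =  52
 13 ⊕ 114 = 127
194 ⊕ 116 = 182
 69 ⊕  32 = 101
228 ⊕  97 = 133
156 ⊕ 103 = 251
 75 ⊕ 101 =  46
 79 ⊕ 110 =  33

[173, 170, 52, 127, 182, 101, 133, 251, 46, 33]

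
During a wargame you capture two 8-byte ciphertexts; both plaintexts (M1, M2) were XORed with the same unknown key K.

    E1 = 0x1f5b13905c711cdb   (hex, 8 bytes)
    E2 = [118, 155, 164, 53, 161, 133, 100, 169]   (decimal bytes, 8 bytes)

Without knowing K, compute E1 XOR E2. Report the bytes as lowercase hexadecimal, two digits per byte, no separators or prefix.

E1 ⊕ E2 = (M1 ⊕ K) ⊕ (M2 ⊕ K) = M1 ⊕ M2 — the shared key cancels under XOR.
byte 0: 1f ^ 76 = 69
byte 1: 5b ^ 9b = c0
byte 2: 13 ^ a4 = b7
byte 3: 90 ^ 35 = a5
byte 4: 5c ^ a1 = fd
byte 5: 71 ^ 85 = f4
byte 6: 1c ^ 64 = 78
byte 7: db ^ a9 = 72

69c0b7a5fdf47872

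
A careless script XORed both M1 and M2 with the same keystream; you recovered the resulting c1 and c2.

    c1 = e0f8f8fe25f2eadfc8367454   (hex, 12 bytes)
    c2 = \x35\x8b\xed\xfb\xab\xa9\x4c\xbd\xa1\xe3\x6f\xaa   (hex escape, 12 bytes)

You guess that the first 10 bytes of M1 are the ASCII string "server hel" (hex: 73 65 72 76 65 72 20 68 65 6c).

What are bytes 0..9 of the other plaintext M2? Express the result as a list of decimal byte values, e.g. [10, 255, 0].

[166, 22, 103, 115, 235, 41, 134, 10, 12, 185]

First, c1 ⊕ c2 = (M1 ⊕ K) ⊕ (M2 ⊕ K) = M1 ⊕ M2, so the key drops out. Then M2 = (M1 ⊕ M2) ⊕ M1 over the first 10 bytes.
byte 0: (e0 ^ 35) ^ 73 = d5 ^ 73 = a6
byte 1: (f8 ^ 8b) ^ 65 = 73 ^ 65 = 16
byte 2: (f8 ^ ed) ^ 72 = 15 ^ 72 = 67
byte 3: (fe ^ fb) ^ 76 = 05 ^ 76 = 73
byte 4: (25 ^ ab) ^ 65 = 8e ^ 65 = eb
byte 5: (f2 ^ a9) ^ 72 = 5b ^ 72 = 29
byte 6: (ea ^ 4c) ^ 20 = a6 ^ 20 = 86
byte 7: (df ^ bd) ^ 68 = 62 ^ 68 = 0a
byte 8: (c8 ^ a1) ^ 65 = 69 ^ 65 = 0c
byte 9: (36 ^ e3) ^ 6c = d5 ^ 6c = b9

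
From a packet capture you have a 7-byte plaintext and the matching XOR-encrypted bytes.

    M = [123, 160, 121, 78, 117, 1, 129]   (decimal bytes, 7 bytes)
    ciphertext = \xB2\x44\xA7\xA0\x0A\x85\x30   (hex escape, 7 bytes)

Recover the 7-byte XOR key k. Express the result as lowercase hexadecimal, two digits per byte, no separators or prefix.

c9e4deee7f84b1

Since ciphertext = M ⊕ k, XORing both sides with M gives k = M ⊕ ciphertext.
123 ^ 178 = 201
160 ^  68 = 228
121 ^ 167 = 222
 78 ^ 160 = 238
117 ^  10 = 127
  1 ^ 133 = 132
129 ^  48 = 177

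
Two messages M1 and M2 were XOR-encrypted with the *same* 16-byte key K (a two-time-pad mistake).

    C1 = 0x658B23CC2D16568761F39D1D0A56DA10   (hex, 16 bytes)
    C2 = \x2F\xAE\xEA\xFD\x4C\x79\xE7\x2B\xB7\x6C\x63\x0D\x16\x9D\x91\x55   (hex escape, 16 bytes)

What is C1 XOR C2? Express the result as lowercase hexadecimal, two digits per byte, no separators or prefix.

C1 ⊕ C2 = (M1 ⊕ K) ⊕ (M2 ⊕ K) = M1 ⊕ M2 — the shared key cancels under XOR.
65 XOR 2f = 4a
8b XOR ae = 25
23 XOR ea = c9
cc XOR fd = 31
2d XOR 4c = 61
16 XOR 79 = 6f
56 XOR e7 = b1
87 XOR 2b = ac
61 XOR b7 = d6
f3 XOR 6c = 9f
9d XOR 63 = fe
1d XOR 0d = 10
0a XOR 16 = 1c
56 XOR 9d = cb
da XOR 91 = 4b
10 XOR 55 = 45

4a25c931616fb1acd69ffe101ccb4b45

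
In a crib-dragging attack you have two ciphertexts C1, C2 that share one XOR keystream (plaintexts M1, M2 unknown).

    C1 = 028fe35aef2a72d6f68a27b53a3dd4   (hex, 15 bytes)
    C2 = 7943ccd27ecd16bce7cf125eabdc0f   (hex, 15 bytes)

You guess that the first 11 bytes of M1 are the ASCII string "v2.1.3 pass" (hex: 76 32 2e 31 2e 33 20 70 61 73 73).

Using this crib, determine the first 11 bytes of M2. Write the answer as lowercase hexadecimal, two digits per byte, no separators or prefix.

First, C1 ⊕ C2 = (M1 ⊕ K) ⊕ (M2 ⊕ K) = M1 ⊕ M2, so the key drops out. Then M2 = (M1 ⊕ M2) ⊕ M1 over the first 11 bytes.
byte 0: (02 xor 79) xor 76 = 7b xor 76 = 0d
byte 1: (8f xor 43) xor 32 = cc xor 32 = fe
byte 2: (e3 xor cc) xor 2e = 2f xor 2e = 01
byte 3: (5a xor d2) xor 31 = 88 xor 31 = b9
byte 4: (ef xor 7e) xor 2e = 91 xor 2e = bf
byte 5: (2a xor cd) xor 33 = e7 xor 33 = d4
byte 6: (72 xor 16) xor 20 = 64 xor 20 = 44
byte 7: (d6 xor bc) xor 70 = 6a xor 70 = 1a
byte 8: (f6 xor e7) xor 61 = 11 xor 61 = 70
byte 9: (8a xor cf) xor 73 = 45 xor 73 = 36
byte 10: (27 xor 12) xor 73 = 35 xor 73 = 46

0dfe01b9bfd4441a703646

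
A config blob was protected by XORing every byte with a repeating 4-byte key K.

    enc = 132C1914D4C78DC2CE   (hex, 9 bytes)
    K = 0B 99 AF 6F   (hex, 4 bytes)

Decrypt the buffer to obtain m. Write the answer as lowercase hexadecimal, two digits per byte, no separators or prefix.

The 4-byte key repeats, so the effective keystream is 0b 99 af 6f 0b 99 af 6f 0b.
byte 0: 13 ^ 0b = 18
byte 1: 2c ^ 99 = b5
byte 2: 19 ^ af = b6
byte 3: 14 ^ 6f = 7b
byte 4: d4 ^ 0b = df
byte 5: c7 ^ 99 = 5e
byte 6: 8d ^ af = 22
byte 7: c2 ^ 6f = ad
byte 8: ce ^ 0b = c5

18b5b67bdf5e22adc5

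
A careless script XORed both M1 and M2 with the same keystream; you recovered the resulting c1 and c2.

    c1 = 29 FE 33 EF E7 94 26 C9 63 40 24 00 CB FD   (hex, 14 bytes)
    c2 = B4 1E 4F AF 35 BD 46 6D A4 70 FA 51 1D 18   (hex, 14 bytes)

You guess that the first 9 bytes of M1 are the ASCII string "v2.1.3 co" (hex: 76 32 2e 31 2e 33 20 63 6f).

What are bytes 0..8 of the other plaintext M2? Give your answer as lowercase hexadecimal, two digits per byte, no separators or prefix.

First, c1 ⊕ c2 = (M1 ⊕ K) ⊕ (M2 ⊕ K) = M1 ⊕ M2, so the key drops out. Then M2 = (M1 ⊕ M2) ⊕ M1 over the first 9 bytes.
byte 0: (29 ^ b4) ^ 76 = 9d ^ 76 = eb
byte 1: (fe ^ 1e) ^ 32 = e0 ^ 32 = d2
byte 2: (33 ^ 4f) ^ 2e = 7c ^ 2e = 52
byte 3: (ef ^ af) ^ 31 = 40 ^ 31 = 71
byte 4: (e7 ^ 35) ^ 2e = d2 ^ 2e = fc
byte 5: (94 ^ bd) ^ 33 = 29 ^ 33 = 1a
byte 6: (26 ^ 46) ^ 20 = 60 ^ 20 = 40
byte 7: (c9 ^ 6d) ^ 63 = a4 ^ 63 = c7
byte 8: (63 ^ a4) ^ 6f = c7 ^ 6f = a8

ebd25271fc1a40c7a8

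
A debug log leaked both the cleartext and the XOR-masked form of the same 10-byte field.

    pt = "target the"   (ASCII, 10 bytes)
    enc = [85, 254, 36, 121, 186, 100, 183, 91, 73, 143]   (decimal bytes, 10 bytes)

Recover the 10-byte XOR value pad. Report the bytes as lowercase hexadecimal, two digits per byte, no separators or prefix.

219f561edf10972f21ea

Since enc = pt ⊕ pad, XORing both sides with pt gives pad = pt ⊕ enc.
74 ⊕ 55 = 21
61 ⊕ fe = 9f
72 ⊕ 24 = 56
67 ⊕ 79 = 1e
65 ⊕ ba = df
74 ⊕ 64 = 10
20 ⊕ b7 = 97
74 ⊕ 5b = 2f
68 ⊕ 49 = 21
65 ⊕ 8f = ea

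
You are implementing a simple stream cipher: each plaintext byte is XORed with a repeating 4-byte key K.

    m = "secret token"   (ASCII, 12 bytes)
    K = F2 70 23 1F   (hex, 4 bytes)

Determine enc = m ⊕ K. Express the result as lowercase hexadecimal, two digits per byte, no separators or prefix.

The 4-byte key repeats, so the effective keystream is f2 70 23 1f f2 70 23 1f f2 70 23 1f.
byte 0: 73 xor f2 = 81
byte 1: 65 xor 70 = 15
byte 2: 63 xor 23 = 40
byte 3: 72 xor 1f = 6d
byte 4: 65 xor f2 = 97
byte 5: 74 xor 70 = 04
byte 6: 20 xor 23 = 03
byte 7: 74 xor 1f = 6b
byte 8: 6f xor f2 = 9d
byte 9: 6b xor 70 = 1b
byte 10: 65 xor 23 = 46
byte 11: 6e xor 1f = 71

8115406d9704036b9d1b4671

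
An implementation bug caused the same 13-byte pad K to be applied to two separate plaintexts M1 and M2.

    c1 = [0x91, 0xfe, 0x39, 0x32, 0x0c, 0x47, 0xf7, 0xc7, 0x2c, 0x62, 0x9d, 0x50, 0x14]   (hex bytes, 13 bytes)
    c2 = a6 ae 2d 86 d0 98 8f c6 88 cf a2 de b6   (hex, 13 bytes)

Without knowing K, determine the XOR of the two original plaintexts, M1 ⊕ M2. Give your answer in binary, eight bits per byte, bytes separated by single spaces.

00110111 01010000 00010100 10110100 11011100 11011111 01111000 00000001 10100100 10101101 00111111 10001110 10100010

c1 ⊕ c2 = (M1 ⊕ K) ⊕ (M2 ⊕ K) = M1 ⊕ M2 — the shared key cancels under XOR.
91 ⊕ a6 = 37
fe ⊕ ae = 50
39 ⊕ 2d = 14
32 ⊕ 86 = b4
0c ⊕ d0 = dc
47 ⊕ 98 = df
f7 ⊕ 8f = 78
c7 ⊕ c6 = 01
2c ⊕ 88 = a4
62 ⊕ cf = ad
9d ⊕ a2 = 3f
50 ⊕ de = 8e
14 ⊕ b6 = a2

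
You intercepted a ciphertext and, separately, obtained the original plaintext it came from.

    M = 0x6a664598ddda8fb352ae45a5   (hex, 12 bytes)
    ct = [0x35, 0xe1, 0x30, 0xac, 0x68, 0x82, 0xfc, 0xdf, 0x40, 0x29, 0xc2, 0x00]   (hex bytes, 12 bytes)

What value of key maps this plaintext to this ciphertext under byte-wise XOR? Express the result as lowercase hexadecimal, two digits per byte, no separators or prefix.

5f877534b558736c128787a5

Since ct = M ⊕ key, XORing both sides with M gives key = M ⊕ ct.
6a xor 35 = 5f
66 xor e1 = 87
45 xor 30 = 75
98 xor ac = 34
dd xor 68 = b5
da xor 82 = 58
8f xor fc = 73
b3 xor df = 6c
52 xor 40 = 12
ae xor 29 = 87
45 xor c2 = 87
a5 xor 00 = a5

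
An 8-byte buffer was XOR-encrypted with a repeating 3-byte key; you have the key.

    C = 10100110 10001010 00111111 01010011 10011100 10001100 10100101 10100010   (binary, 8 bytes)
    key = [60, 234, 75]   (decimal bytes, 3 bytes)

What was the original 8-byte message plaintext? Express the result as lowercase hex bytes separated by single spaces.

9a 60 74 6f 76 c7 99 48

The 3-byte key repeats, so the effective keystream is 3c ea 4b 3c ea 4b 3c ea.
byte 0: 10100110 ^ 00111100 = 10011010
byte 1: 10001010 ^ 11101010 = 01100000
byte 2: 00111111 ^ 01001011 = 01110100
byte 3: 01010011 ^ 00111100 = 01101111
byte 4: 10011100 ^ 11101010 = 01110110
byte 5: 10001100 ^ 01001011 = 11000111
byte 6: 10100101 ^ 00111100 = 10011001
byte 7: 10100010 ^ 11101010 = 01001000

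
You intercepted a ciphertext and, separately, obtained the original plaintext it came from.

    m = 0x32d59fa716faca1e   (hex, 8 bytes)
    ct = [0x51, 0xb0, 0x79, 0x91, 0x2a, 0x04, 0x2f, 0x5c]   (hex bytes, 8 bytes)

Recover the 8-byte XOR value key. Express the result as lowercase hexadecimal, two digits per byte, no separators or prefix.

Since ct = m ⊕ key, XORing both sides with m gives key = m ⊕ ct.
32 ⊕ 51 = 63
d5 ⊕ b0 = 65
9f ⊕ 79 = e6
a7 ⊕ 91 = 36
16 ⊕ 2a = 3c
fa ⊕ 04 = fe
ca ⊕ 2f = e5
1e ⊕ 5c = 42

6365e6363cfee542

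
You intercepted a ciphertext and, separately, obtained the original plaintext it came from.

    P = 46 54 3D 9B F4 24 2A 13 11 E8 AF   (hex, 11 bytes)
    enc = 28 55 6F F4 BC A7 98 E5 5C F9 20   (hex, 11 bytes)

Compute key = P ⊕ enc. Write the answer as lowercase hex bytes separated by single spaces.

6e 01 52 6f 48 83 b2 f6 4d 11 8f

Since enc = P ⊕ key, XORing both sides with P gives key = P ⊕ enc.
 70 ⊕  40 = 110
 84 ⊕  85 =   1
 61 ⊕ 111 =  82
155 ⊕ 244 = 111
244 ⊕ 188 =  72
 36 ⊕ 167 = 131
 42 ⊕ 152 = 178
 19 ⊕ 229 = 246
 17 ⊕  92 =  77
232 ⊕ 249 =  17
175 ⊕  32 = 143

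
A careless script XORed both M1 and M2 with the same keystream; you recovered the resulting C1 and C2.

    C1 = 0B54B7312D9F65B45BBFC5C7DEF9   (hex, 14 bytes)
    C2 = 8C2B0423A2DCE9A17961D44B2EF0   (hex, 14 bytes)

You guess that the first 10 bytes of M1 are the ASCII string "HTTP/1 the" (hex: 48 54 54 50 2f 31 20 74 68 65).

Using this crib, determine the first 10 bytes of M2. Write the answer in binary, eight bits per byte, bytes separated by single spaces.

11001111 00101011 11100111 01000010 10100000 01110010 10101100 01100001 01001010 10111011

First, C1 ⊕ C2 = (M1 ⊕ K) ⊕ (M2 ⊕ K) = M1 ⊕ M2, so the key drops out. Then M2 = (M1 ⊕ M2) ⊕ M1 over the first 10 bytes.
byte 0: (0b ^ 8c) ^ 48 = 87 ^ 48 = cf
byte 1: (54 ^ 2b) ^ 54 = 7f ^ 54 = 2b
byte 2: (b7 ^ 04) ^ 54 = b3 ^ 54 = e7
byte 3: (31 ^ 23) ^ 50 = 12 ^ 50 = 42
byte 4: (2d ^ a2) ^ 2f = 8f ^ 2f = a0
byte 5: (9f ^ dc) ^ 31 = 43 ^ 31 = 72
byte 6: (65 ^ e9) ^ 20 = 8c ^ 20 = ac
byte 7: (b4 ^ a1) ^ 74 = 15 ^ 74 = 61
byte 8: (5b ^ 79) ^ 68 = 22 ^ 68 = 4a
byte 9: (bf ^ 61) ^ 65 = de ^ 65 = bb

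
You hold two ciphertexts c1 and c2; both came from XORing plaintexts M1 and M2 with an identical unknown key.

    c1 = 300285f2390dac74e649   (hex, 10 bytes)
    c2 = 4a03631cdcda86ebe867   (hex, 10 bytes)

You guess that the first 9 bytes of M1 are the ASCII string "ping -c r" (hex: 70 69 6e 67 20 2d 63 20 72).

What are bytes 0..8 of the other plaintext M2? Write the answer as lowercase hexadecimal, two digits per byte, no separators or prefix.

0a688889c5fa49bf7c

First, c1 ⊕ c2 = (M1 ⊕ K) ⊕ (M2 ⊕ K) = M1 ⊕ M2, so the key drops out. Then M2 = (M1 ⊕ M2) ⊕ M1 over the first 9 bytes.
byte 0: (30 XOR 4a) XOR 70 = 7a XOR 70 = 0a
byte 1: (02 XOR 03) XOR 69 = 01 XOR 69 = 68
byte 2: (85 XOR 63) XOR 6e = e6 XOR 6e = 88
byte 3: (f2 XOR 1c) XOR 67 = ee XOR 67 = 89
byte 4: (39 XOR dc) XOR 20 = e5 XOR 20 = c5
byte 5: (0d XOR da) XOR 2d = d7 XOR 2d = fa
byte 6: (ac XOR 86) XOR 63 = 2a XOR 63 = 49
byte 7: (74 XOR eb) XOR 20 = 9f XOR 20 = bf
byte 8: (e6 XOR e8) XOR 72 = 0e XOR 72 = 7c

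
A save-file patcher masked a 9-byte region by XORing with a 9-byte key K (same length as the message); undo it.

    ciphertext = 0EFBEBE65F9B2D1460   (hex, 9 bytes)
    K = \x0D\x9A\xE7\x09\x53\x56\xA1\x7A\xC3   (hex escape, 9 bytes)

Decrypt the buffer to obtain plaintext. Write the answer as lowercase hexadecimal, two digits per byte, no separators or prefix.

03610cef0ccd8c6ea3

XOR is its own inverse, so applying the key byte-wise gives the result directly.
byte 0: 00001110 ^ 00001101 = 00000011
byte 1: 11111011 ^ 10011010 = 01100001
byte 2: 11101011 ^ 11100111 = 00001100
byte 3: 11100110 ^ 00001001 = 11101111
byte 4: 01011111 ^ 01010011 = 00001100
byte 5: 10011011 ^ 01010110 = 11001101
byte 6: 00101101 ^ 10100001 = 10001100
byte 7: 00010100 ^ 01111010 = 01101110
byte 8: 01100000 ^ 11000011 = 10100011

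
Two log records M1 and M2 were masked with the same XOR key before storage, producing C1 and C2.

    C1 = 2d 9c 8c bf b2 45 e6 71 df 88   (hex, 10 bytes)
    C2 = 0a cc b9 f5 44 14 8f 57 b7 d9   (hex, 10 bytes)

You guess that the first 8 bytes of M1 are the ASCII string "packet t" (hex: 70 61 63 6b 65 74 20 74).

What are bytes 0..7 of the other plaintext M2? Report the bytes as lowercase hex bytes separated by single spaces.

57 31 56 21 93 25 49 52

First, C1 ⊕ C2 = (M1 ⊕ K) ⊕ (M2 ⊕ K) = M1 ⊕ M2, so the key drops out. Then M2 = (M1 ⊕ M2) ⊕ M1 over the first 8 bytes.
byte 0: (2d ⊕ 0a) ⊕ 70 = 27 ⊕ 70 = 57
byte 1: (9c ⊕ cc) ⊕ 61 = 50 ⊕ 61 = 31
byte 2: (8c ⊕ b9) ⊕ 63 = 35 ⊕ 63 = 56
byte 3: (bf ⊕ f5) ⊕ 6b = 4a ⊕ 6b = 21
byte 4: (b2 ⊕ 44) ⊕ 65 = f6 ⊕ 65 = 93
byte 5: (45 ⊕ 14) ⊕ 74 = 51 ⊕ 74 = 25
byte 6: (e6 ⊕ 8f) ⊕ 20 = 69 ⊕ 20 = 49
byte 7: (71 ⊕ 57) ⊕ 74 = 26 ⊕ 74 = 52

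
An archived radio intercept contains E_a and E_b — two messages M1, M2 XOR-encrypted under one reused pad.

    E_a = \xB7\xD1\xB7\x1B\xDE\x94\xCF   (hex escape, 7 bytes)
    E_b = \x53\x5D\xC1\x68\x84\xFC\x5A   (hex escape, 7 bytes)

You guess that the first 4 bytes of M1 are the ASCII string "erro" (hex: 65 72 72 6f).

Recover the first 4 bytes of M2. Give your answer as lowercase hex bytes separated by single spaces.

81 fe 04 1c

First, E_a ⊕ E_b = (M1 ⊕ K) ⊕ (M2 ⊕ K) = M1 ⊕ M2, so the key drops out. Then M2 = (M1 ⊕ M2) ⊕ M1 over the first 4 bytes.
byte 0: (b7 xor 53) xor 65 = e4 xor 65 = 81
byte 1: (d1 xor 5d) xor 72 = 8c xor 72 = fe
byte 2: (b7 xor c1) xor 72 = 76 xor 72 = 04
byte 3: (1b xor 68) xor 6f = 73 xor 6f = 1c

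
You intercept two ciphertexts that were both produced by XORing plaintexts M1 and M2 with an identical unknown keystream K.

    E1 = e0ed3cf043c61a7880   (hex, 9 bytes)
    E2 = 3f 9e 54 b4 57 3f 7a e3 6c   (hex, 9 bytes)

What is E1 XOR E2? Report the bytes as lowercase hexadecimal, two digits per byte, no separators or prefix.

E1 ⊕ E2 = (M1 ⊕ K) ⊕ (M2 ⊕ K) = M1 ⊕ M2 — the shared key cancels under XOR.
224 ⊕  63 = 223
237 ⊕ 158 = 115
 60 ⊕  84 = 104
240 ⊕ 180 =  68
 67 ⊕  87 =  20
198 ⊕  63 = 249
 26 ⊕ 122 =  96
120 ⊕ 227 = 155
128 ⊕ 108 = 236

df73684414f9609bec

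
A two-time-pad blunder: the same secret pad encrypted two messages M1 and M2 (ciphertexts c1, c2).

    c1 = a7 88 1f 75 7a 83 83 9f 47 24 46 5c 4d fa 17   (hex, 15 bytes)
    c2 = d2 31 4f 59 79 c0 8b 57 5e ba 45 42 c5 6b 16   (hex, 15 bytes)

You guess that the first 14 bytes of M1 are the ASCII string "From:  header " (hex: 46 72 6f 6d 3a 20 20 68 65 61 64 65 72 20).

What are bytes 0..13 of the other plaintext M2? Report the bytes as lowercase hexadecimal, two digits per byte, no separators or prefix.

33cb3f41396328a07cff677bfab1

First, c1 ⊕ c2 = (M1 ⊕ K) ⊕ (M2 ⊕ K) = M1 ⊕ M2, so the key drops out. Then M2 = (M1 ⊕ M2) ⊕ M1 over the first 14 bytes.
byte 0: (a7 XOR d2) XOR 46 = 75 XOR 46 = 33
byte 1: (88 XOR 31) XOR 72 = b9 XOR 72 = cb
byte 2: (1f XOR 4f) XOR 6f = 50 XOR 6f = 3f
byte 3: (75 XOR 59) XOR 6d = 2c XOR 6d = 41
byte 4: (7a XOR 79) XOR 3a = 03 XOR 3a = 39
byte 5: (83 XOR c0) XOR 20 = 43 XOR 20 = 63
byte 6: (83 XOR 8b) XOR 20 = 08 XOR 20 = 28
byte 7: (9f XOR 57) XOR 68 = c8 XOR 68 = a0
byte 8: (47 XOR 5e) XOR 65 = 19 XOR 65 = 7c
byte 9: (24 XOR ba) XOR 61 = 9e XOR 61 = ff
byte 10: (46 XOR 45) XOR 64 = 03 XOR 64 = 67
byte 11: (5c XOR 42) XOR 65 = 1e XOR 65 = 7b
byte 12: (4d XOR c5) XOR 72 = 88 XOR 72 = fa
byte 13: (fa XOR 6b) XOR 20 = 91 XOR 20 = b1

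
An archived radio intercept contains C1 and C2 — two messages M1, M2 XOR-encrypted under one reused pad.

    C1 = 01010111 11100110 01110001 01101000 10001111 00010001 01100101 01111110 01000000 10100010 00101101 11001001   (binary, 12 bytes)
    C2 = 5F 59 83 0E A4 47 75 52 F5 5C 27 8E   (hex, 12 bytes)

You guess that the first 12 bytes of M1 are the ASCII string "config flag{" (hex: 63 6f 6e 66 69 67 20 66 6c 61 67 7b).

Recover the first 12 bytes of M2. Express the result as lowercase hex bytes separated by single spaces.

First, C1 ⊕ C2 = (M1 ⊕ K) ⊕ (M2 ⊕ K) = M1 ⊕ M2, so the key drops out. Then M2 = (M1 ⊕ M2) ⊕ M1 over the first 12 bytes.
byte 0: (57 xor 5f) xor 63 = 08 xor 63 = 6b
byte 1: (e6 xor 59) xor 6f = bf xor 6f = d0
byte 2: (71 xor 83) xor 6e = f2 xor 6e = 9c
byte 3: (68 xor 0e) xor 66 = 66 xor 66 = 00
byte 4: (8f xor a4) xor 69 = 2b xor 69 = 42
byte 5: (11 xor 47) xor 67 = 56 xor 67 = 31
byte 6: (65 xor 75) xor 20 = 10 xor 20 = 30
byte 7: (7e xor 52) xor 66 = 2c xor 66 = 4a
byte 8: (40 xor f5) xor 6c = b5 xor 6c = d9
byte 9: (a2 xor 5c) xor 61 = fe xor 61 = 9f
byte 10: (2d xor 27) xor 67 = 0a xor 67 = 6d
byte 11: (c9 xor 8e) xor 7b = 47 xor 7b = 3c

6b d0 9c 00 42 31 30 4a d9 9f 6d 3c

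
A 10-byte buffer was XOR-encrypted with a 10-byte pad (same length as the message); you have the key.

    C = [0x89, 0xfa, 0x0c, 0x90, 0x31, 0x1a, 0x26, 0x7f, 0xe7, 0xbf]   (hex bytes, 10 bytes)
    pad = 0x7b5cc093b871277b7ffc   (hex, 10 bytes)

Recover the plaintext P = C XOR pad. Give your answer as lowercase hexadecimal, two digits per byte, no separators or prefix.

137 xor 123 = 242
250 xor  92 = 166
 12 xor 192 = 204
144 xor 147 =   3
 49 xor 184 = 137
 26 xor 113 = 107
 38 xor  39 =   1
127 xor 123 =   4
231 xor 127 = 152
191 xor 252 =  67

f2a6cc03896b01049843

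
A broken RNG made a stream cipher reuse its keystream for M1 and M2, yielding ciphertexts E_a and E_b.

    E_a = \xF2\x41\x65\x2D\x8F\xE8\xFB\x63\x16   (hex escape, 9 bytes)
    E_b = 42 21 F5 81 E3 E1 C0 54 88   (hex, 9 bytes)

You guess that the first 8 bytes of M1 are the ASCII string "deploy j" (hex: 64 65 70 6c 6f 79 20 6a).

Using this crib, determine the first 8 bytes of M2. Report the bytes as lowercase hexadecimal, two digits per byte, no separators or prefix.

First, E_a ⊕ E_b = (M1 ⊕ K) ⊕ (M2 ⊕ K) = M1 ⊕ M2, so the key drops out. Then M2 = (M1 ⊕ M2) ⊕ M1 over the first 8 bytes.
byte 0: (f2 xor 42) xor 64 = b0 xor 64 = d4
byte 1: (41 xor 21) xor 65 = 60 xor 65 = 05
byte 2: (65 xor f5) xor 70 = 90 xor 70 = e0
byte 3: (2d xor 81) xor 6c = ac xor 6c = c0
byte 4: (8f xor e3) xor 6f = 6c xor 6f = 03
byte 5: (e8 xor e1) xor 79 = 09 xor 79 = 70
byte 6: (fb xor c0) xor 20 = 3b xor 20 = 1b
byte 7: (63 xor 54) xor 6a = 37 xor 6a = 5d

d405e0c003701b5d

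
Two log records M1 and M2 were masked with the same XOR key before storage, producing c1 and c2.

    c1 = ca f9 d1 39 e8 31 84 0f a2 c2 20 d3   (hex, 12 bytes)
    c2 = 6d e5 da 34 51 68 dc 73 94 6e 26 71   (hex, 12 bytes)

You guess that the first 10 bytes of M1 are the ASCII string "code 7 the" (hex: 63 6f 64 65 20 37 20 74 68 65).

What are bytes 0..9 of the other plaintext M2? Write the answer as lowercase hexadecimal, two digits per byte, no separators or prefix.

First, c1 ⊕ c2 = (M1 ⊕ K) ⊕ (M2 ⊕ K) = M1 ⊕ M2, so the key drops out. Then M2 = (M1 ⊕ M2) ⊕ M1 over the first 10 bytes.
byte 0: (ca xor 6d) xor 63 = a7 xor 63 = c4
byte 1: (f9 xor e5) xor 6f = 1c xor 6f = 73
byte 2: (d1 xor da) xor 64 = 0b xor 64 = 6f
byte 3: (39 xor 34) xor 65 = 0d xor 65 = 68
byte 4: (e8 xor 51) xor 20 = b9 xor 20 = 99
byte 5: (31 xor 68) xor 37 = 59 xor 37 = 6e
byte 6: (84 xor dc) xor 20 = 58 xor 20 = 78
byte 7: (0f xor 73) xor 74 = 7c xor 74 = 08
byte 8: (a2 xor 94) xor 68 = 36 xor 68 = 5e
byte 9: (c2 xor 6e) xor 65 = ac xor 65 = c9

c4736f68996e78085ec9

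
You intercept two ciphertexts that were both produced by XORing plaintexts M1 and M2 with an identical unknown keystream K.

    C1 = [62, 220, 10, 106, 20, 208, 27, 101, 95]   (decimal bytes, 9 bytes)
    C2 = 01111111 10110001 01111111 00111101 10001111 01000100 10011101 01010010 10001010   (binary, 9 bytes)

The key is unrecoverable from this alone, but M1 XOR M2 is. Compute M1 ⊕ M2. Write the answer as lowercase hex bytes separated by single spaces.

C1 ⊕ C2 = (M1 ⊕ K) ⊕ (M2 ⊕ K) = M1 ⊕ M2 — the shared key cancels under XOR.
3e XOR 7f = 41
dc XOR b1 = 6d
0a XOR 7f = 75
6a XOR 3d = 57
14 XOR 8f = 9b
d0 XOR 44 = 94
1b XOR 9d = 86
65 XOR 52 = 37
5f XOR 8a = d5

41 6d 75 57 9b 94 86 37 d5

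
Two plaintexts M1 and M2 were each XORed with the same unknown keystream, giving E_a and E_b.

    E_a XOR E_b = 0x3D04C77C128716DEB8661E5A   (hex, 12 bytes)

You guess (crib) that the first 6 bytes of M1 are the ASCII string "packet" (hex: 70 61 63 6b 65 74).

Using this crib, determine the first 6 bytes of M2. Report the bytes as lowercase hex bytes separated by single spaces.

4d 65 a4 17 77 f3

Since E_a ⊕ E_b = M1 ⊕ M2, XORing with the guessed M1 bytes yields the corresponding M2 bytes: M2 = (E_a ⊕ E_b) ⊕ M1.
byte 0:  61 XOR 112 =  77
byte 1:   4 XOR  97 = 101
byte 2: 199 XOR  99 = 164
byte 3: 124 XOR 107 =  23
byte 4:  18 XOR 101 = 119
byte 5: 135 XOR 116 = 243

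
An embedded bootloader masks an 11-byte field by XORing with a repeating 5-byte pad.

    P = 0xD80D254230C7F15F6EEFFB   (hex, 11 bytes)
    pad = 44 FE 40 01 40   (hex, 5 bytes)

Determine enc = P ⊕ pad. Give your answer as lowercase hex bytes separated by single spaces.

The 5-byte key repeats, so the effective keystream is 44 fe 40 01 40 44 fe 40 01 40 44.
byte 0: d8 xor 44 = 9c
byte 1: 0d xor fe = f3
byte 2: 25 xor 40 = 65
byte 3: 42 xor 01 = 43
byte 4: 30 xor 40 = 70
byte 5: c7 xor 44 = 83
byte 6: f1 xor fe = 0f
byte 7: 5f xor 40 = 1f
byte 8: 6e xor 01 = 6f
byte 9: ef xor 40 = af
byte 10: fb xor 44 = bf

9c f3 65 43 70 83 0f 1f 6f af bf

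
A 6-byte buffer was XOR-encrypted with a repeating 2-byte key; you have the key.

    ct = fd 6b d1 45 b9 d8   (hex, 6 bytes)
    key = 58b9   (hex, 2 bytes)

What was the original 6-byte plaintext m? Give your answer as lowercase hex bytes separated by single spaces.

a5 d2 89 fc e1 61

The 2-byte key repeats, so the effective keystream is 58 b9 58 b9 58 b9.
byte 0: fd ^ 58 = a5
byte 1: 6b ^ b9 = d2
byte 2: d1 ^ 58 = 89
byte 3: 45 ^ b9 = fc
byte 4: b9 ^ 58 = e1
byte 5: d8 ^ b9 = 61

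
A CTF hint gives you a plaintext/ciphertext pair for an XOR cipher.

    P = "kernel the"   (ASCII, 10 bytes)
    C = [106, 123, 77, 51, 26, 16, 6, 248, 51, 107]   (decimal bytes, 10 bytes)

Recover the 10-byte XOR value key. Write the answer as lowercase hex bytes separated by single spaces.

01 1e 3f 5d 7f 7c 26 8c 5b 0e

Since C = P ⊕ key, XORing both sides with P gives key = P ⊕ C.
6b xor 6a = 01
65 xor 7b = 1e
72 xor 4d = 3f
6e xor 33 = 5d
65 xor 1a = 7f
6c xor 10 = 7c
20 xor 06 = 26
74 xor f8 = 8c
68 xor 33 = 5b
65 xor 6b = 0e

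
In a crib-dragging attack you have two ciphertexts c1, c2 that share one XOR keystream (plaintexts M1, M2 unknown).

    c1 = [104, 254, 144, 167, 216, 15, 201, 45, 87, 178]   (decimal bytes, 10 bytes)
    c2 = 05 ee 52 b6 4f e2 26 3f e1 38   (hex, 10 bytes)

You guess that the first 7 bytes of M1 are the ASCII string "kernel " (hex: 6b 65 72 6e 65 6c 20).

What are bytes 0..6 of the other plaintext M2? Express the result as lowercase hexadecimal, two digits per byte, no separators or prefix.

0675b07ff281cf

First, c1 ⊕ c2 = (M1 ⊕ K) ⊕ (M2 ⊕ K) = M1 ⊕ M2, so the key drops out. Then M2 = (M1 ⊕ M2) ⊕ M1 over the first 7 bytes.
byte 0: (68 ^ 05) ^ 6b = 6d ^ 6b = 06
byte 1: (fe ^ ee) ^ 65 = 10 ^ 65 = 75
byte 2: (90 ^ 52) ^ 72 = c2 ^ 72 = b0
byte 3: (a7 ^ b6) ^ 6e = 11 ^ 6e = 7f
byte 4: (d8 ^ 4f) ^ 65 = 97 ^ 65 = f2
byte 5: (0f ^ e2) ^ 6c = ed ^ 6c = 81
byte 6: (c9 ^ 26) ^ 20 = ef ^ 20 = cf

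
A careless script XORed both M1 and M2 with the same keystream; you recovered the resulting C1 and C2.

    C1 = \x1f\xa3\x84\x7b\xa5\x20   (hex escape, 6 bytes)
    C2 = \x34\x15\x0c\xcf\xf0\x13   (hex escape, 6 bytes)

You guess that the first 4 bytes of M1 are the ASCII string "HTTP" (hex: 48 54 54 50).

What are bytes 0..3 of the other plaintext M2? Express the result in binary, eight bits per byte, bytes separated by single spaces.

First, C1 ⊕ C2 = (M1 ⊕ K) ⊕ (M2 ⊕ K) = M1 ⊕ M2, so the key drops out. Then M2 = (M1 ⊕ M2) ⊕ M1 over the first 4 bytes.
byte 0: (1f XOR 34) XOR 48 = 2b XOR 48 = 63
byte 1: (a3 XOR 15) XOR 54 = b6 XOR 54 = e2
byte 2: (84 XOR 0c) XOR 54 = 88 XOR 54 = dc
byte 3: (7b XOR cf) XOR 50 = b4 XOR 50 = e4

01100011 11100010 11011100 11100100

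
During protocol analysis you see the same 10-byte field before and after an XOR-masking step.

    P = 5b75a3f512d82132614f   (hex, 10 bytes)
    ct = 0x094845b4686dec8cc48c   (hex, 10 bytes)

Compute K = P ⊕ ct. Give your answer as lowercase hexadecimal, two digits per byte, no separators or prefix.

523de6417ab5cdbea5c3

Since ct = P ⊕ K, XORing both sides with P gives K = P ⊕ ct.
5b xor 09 = 52
75 xor 48 = 3d
a3 xor 45 = e6
f5 xor b4 = 41
12 xor 68 = 7a
d8 xor 6d = b5
21 xor ec = cd
32 xor 8c = be
61 xor c4 = a5
4f xor 8c = c3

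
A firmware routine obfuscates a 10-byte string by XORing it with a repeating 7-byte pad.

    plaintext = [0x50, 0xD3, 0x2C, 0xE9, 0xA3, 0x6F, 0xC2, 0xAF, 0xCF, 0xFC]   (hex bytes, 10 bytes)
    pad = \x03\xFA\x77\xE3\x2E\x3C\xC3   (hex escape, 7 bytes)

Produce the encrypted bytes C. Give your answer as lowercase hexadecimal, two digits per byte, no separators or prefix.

53295b0a8d5301ac358b

The 7-byte key repeats, so the effective keystream is 03 fa 77 e3 2e 3c c3 03 fa 77.
byte 0:  80 xor   3 =  83
byte 1: 211 xor 250 =  41
byte 2:  44 xor 119 =  91
byte 3: 233 xor 227 =  10
byte 4: 163 xor  46 = 141
byte 5: 111 xor  60 =  83
byte 6: 194 xor 195 =   1
byte 7: 175 xor   3 = 172
byte 8: 207 xor 250 =  53
byte 9: 252 xor 119 = 139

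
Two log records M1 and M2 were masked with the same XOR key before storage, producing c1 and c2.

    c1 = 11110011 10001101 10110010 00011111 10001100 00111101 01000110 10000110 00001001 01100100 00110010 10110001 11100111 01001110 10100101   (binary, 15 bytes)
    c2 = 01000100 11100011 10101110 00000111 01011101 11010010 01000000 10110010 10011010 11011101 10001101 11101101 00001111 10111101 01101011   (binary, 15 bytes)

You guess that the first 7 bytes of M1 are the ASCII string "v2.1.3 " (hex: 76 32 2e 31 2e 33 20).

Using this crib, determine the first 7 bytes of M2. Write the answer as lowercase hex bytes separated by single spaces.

c1 5c 32 29 ff dc 26

First, c1 ⊕ c2 = (M1 ⊕ K) ⊕ (M2 ⊕ K) = M1 ⊕ M2, so the key drops out. Then M2 = (M1 ⊕ M2) ⊕ M1 over the first 7 bytes.
byte 0: (f3 xor 44) xor 76 = b7 xor 76 = c1
byte 1: (8d xor e3) xor 32 = 6e xor 32 = 5c
byte 2: (b2 xor ae) xor 2e = 1c xor 2e = 32
byte 3: (1f xor 07) xor 31 = 18 xor 31 = 29
byte 4: (8c xor 5d) xor 2e = d1 xor 2e = ff
byte 5: (3d xor d2) xor 33 = ef xor 33 = dc
byte 6: (46 xor 40) xor 20 = 06 xor 20 = 26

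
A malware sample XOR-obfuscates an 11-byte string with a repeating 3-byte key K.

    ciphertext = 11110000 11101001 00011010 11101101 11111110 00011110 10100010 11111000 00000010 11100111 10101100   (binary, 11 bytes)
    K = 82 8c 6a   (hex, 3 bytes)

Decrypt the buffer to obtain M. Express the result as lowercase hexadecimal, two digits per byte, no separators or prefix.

The 3-byte key repeats, so the effective keystream is 82 8c 6a 82 8c 6a 82 8c 6a 82 8c.
byte 0: 11110000 xor 10000010 = 01110010
byte 1: 11101001 xor 10001100 = 01100101
byte 2: 00011010 xor 01101010 = 01110000
byte 3: 11101101 xor 10000010 = 01101111
byte 4: 11111110 xor 10001100 = 01110010
byte 5: 00011110 xor 01101010 = 01110100
byte 6: 10100010 xor 10000010 = 00100000
byte 7: 11111000 xor 10001100 = 01110100
byte 8: 00000010 xor 01101010 = 01101000
byte 9: 11100111 xor 10000010 = 01100101
byte 10: 10101100 xor 10001100 = 00100000

7265706f72742074686520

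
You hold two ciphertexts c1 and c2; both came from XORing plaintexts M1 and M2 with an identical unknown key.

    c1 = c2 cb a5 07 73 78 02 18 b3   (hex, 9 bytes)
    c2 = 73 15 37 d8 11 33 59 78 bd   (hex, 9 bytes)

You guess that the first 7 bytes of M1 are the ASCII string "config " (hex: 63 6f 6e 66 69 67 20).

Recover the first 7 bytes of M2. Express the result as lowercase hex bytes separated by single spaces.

First, c1 ⊕ c2 = (M1 ⊕ K) ⊕ (M2 ⊕ K) = M1 ⊕ M2, so the key drops out. Then M2 = (M1 ⊕ M2) ⊕ M1 over the first 7 bytes.
byte 0: (c2 ⊕ 73) ⊕ 63 = b1 ⊕ 63 = d2
byte 1: (cb ⊕ 15) ⊕ 6f = de ⊕ 6f = b1
byte 2: (a5 ⊕ 37) ⊕ 6e = 92 ⊕ 6e = fc
byte 3: (07 ⊕ d8) ⊕ 66 = df ⊕ 66 = b9
byte 4: (73 ⊕ 11) ⊕ 69 = 62 ⊕ 69 = 0b
byte 5: (78 ⊕ 33) ⊕ 67 = 4b ⊕ 67 = 2c
byte 6: (02 ⊕ 59) ⊕ 20 = 5b ⊕ 20 = 7b

d2 b1 fc b9 0b 2c 7b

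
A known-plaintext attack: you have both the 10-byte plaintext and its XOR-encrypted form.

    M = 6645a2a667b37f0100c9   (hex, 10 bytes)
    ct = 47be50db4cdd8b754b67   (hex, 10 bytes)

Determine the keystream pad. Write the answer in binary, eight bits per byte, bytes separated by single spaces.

Since ct = M ⊕ pad, XORing both sides with M gives pad = M ⊕ ct.
102 XOR  71 =  33
 69 XOR 190 = 251
162 XOR  80 = 242
166 XOR 219 = 125
103 XOR  76 =  43
179 XOR 221 = 110
127 XOR 139 = 244
  1 XOR 117 = 116
  0 XOR  75 =  75
201 XOR 103 = 174

00100001 11111011 11110010 01111101 00101011 01101110 11110100 01110100 01001011 10101110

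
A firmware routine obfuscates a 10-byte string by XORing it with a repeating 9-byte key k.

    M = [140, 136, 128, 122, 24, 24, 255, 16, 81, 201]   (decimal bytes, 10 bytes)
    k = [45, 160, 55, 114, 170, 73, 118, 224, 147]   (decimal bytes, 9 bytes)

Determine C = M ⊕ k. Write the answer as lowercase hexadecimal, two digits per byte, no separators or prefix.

a128b708b25189f0c2e4

The 9-byte key repeats, so the effective keystream is 2d a0 37 72 aa 49 76 e0 93 2d.
byte 0: 8c xor 2d = a1
byte 1: 88 xor a0 = 28
byte 2: 80 xor 37 = b7
byte 3: 7a xor 72 = 08
byte 4: 18 xor aa = b2
byte 5: 18 xor 49 = 51
byte 6: ff xor 76 = 89
byte 7: 10 xor e0 = f0
byte 8: 51 xor 93 = c2
byte 9: c9 xor 2d = e4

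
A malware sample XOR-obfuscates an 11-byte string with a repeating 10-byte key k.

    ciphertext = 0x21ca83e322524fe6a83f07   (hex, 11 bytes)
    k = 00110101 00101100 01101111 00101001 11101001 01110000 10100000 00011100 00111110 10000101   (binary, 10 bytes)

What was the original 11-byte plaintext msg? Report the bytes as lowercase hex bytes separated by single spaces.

The 10-byte key repeats, so the effective keystream is 35 2c 6f 29 e9 70 a0 1c 3e 85 35.
byte 0: 21 xor 35 = 14
byte 1: ca xor 2c = e6
byte 2: 83 xor 6f = ec
byte 3: e3 xor 29 = ca
byte 4: 22 xor e9 = cb
byte 5: 52 xor 70 = 22
byte 6: 4f xor a0 = ef
byte 7: e6 xor 1c = fa
byte 8: a8 xor 3e = 96
byte 9: 3f xor 85 = ba
byte 10: 07 xor 35 = 32

14 e6 ec ca cb 22 ef fa 96 ba 32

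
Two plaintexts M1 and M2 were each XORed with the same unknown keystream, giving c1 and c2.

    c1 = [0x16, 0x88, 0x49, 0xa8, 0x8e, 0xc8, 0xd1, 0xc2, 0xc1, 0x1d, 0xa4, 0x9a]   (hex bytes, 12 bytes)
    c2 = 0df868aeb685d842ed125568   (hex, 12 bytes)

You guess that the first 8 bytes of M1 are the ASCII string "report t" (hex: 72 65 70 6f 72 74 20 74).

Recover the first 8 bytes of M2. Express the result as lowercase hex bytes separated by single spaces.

69 15 51 69 4a 39 29 f4

First, c1 ⊕ c2 = (M1 ⊕ K) ⊕ (M2 ⊕ K) = M1 ⊕ M2, so the key drops out. Then M2 = (M1 ⊕ M2) ⊕ M1 over the first 8 bytes.
byte 0: (16 XOR 0d) XOR 72 = 1b XOR 72 = 69
byte 1: (88 XOR f8) XOR 65 = 70 XOR 65 = 15
byte 2: (49 XOR 68) XOR 70 = 21 XOR 70 = 51
byte 3: (a8 XOR ae) XOR 6f = 06 XOR 6f = 69
byte 4: (8e XOR b6) XOR 72 = 38 XOR 72 = 4a
byte 5: (c8 XOR 85) XOR 74 = 4d XOR 74 = 39
byte 6: (d1 XOR d8) XOR 20 = 09 XOR 20 = 29
byte 7: (c2 XOR 42) XOR 74 = 80 XOR 74 = f4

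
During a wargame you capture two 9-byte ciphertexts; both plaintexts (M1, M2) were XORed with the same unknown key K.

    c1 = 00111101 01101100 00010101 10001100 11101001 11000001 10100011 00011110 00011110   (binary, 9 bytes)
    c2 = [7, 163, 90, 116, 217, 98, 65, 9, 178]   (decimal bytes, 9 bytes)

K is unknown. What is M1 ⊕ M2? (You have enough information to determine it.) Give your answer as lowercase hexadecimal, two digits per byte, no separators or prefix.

c1 ⊕ c2 = (M1 ⊕ K) ⊕ (M2 ⊕ K) = M1 ⊕ M2 — the shared key cancels under XOR.
3d ⊕ 07 = 3a
6c ⊕ a3 = cf
15 ⊕ 5a = 4f
8c ⊕ 74 = f8
e9 ⊕ d9 = 30
c1 ⊕ 62 = a3
a3 ⊕ 41 = e2
1e ⊕ 09 = 17
1e ⊕ b2 = ac

3acf4ff830a3e217ac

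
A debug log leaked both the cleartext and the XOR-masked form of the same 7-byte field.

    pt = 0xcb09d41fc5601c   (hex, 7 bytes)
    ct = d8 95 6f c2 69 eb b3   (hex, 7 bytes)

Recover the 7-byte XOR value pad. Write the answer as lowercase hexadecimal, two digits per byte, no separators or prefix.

139cbbddac8baf

Since ct = pt ⊕ pad, XORing both sides with pt gives pad = pt ⊕ ct.
byte 0: 203 XOR 216 =  19
byte 1:   9 XOR 149 = 156
byte 2: 212 XOR 111 = 187
byte 3:  31 XOR 194 = 221
byte 4: 197 XOR 105 = 172
byte 5:  96 XOR 235 = 139
byte 6:  28 XOR 179 = 175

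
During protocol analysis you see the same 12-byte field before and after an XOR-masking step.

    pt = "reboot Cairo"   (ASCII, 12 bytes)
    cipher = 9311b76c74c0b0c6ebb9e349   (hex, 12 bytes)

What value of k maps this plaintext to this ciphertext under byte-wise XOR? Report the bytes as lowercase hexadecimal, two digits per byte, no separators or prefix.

Since cipher = pt ⊕ k, XORing both sides with pt gives k = pt ⊕ cipher.
01110010 xor 10010011 = 11100001
01100101 xor 00010001 = 01110100
01100010 xor 10110111 = 11010101
01101111 xor 01101100 = 00000011
01101111 xor 01110100 = 00011011
01110100 xor 11000000 = 10110100
00100000 xor 10110000 = 10010000
01000011 xor 11000110 = 10000101
01100001 xor 11101011 = 10001010
01101001 xor 10111001 = 11010000
01110010 xor 11100011 = 10010001
01101111 xor 01001001 = 00100110

e174d5031bb490858ad09126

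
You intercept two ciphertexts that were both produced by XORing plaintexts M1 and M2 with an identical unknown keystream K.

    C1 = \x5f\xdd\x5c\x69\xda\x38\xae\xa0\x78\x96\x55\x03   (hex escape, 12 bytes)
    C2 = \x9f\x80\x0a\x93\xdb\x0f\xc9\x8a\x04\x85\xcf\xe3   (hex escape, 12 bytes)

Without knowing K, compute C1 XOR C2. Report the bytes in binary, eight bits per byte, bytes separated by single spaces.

C1 ⊕ C2 = (M1 ⊕ K) ⊕ (M2 ⊕ K) = M1 ⊕ M2 — the shared key cancels under XOR.
byte 0: 5f ⊕ 9f = c0
byte 1: dd ⊕ 80 = 5d
byte 2: 5c ⊕ 0a = 56
byte 3: 69 ⊕ 93 = fa
byte 4: da ⊕ db = 01
byte 5: 38 ⊕ 0f = 37
byte 6: ae ⊕ c9 = 67
byte 7: a0 ⊕ 8a = 2a
byte 8: 78 ⊕ 04 = 7c
byte 9: 96 ⊕ 85 = 13
byte 10: 55 ⊕ cf = 9a
byte 11: 03 ⊕ e3 = e0

11000000 01011101 01010110 11111010 00000001 00110111 01100111 00101010 01111100 00010011 10011010 11100000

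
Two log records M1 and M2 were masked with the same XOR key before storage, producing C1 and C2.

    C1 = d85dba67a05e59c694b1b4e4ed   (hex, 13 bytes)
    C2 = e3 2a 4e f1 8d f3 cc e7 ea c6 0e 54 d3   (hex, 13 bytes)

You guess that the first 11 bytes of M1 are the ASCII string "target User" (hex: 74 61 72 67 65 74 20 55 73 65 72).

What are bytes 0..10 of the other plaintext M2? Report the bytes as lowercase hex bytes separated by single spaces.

4f 16 86 f1 48 d9 b5 74 0d 12 c8

First, C1 ⊕ C2 = (M1 ⊕ K) ⊕ (M2 ⊕ K) = M1 ⊕ M2, so the key drops out. Then M2 = (M1 ⊕ M2) ⊕ M1 over the first 11 bytes.
byte 0: (d8 ^ e3) ^ 74 = 3b ^ 74 = 4f
byte 1: (5d ^ 2a) ^ 61 = 77 ^ 61 = 16
byte 2: (ba ^ 4e) ^ 72 = f4 ^ 72 = 86
byte 3: (67 ^ f1) ^ 67 = 96 ^ 67 = f1
byte 4: (a0 ^ 8d) ^ 65 = 2d ^ 65 = 48
byte 5: (5e ^ f3) ^ 74 = ad ^ 74 = d9
byte 6: (59 ^ cc) ^ 20 = 95 ^ 20 = b5
byte 7: (c6 ^ e7) ^ 55 = 21 ^ 55 = 74
byte 8: (94 ^ ea) ^ 73 = 7e ^ 73 = 0d
byte 9: (b1 ^ c6) ^ 65 = 77 ^ 65 = 12
byte 10: (b4 ^ 0e) ^ 72 = ba ^ 72 = c8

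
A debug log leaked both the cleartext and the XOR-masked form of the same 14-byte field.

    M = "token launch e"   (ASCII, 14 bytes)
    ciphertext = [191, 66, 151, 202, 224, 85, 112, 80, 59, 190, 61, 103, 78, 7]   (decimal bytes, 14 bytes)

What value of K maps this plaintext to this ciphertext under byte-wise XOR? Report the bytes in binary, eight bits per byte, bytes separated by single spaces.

Since ciphertext = M ⊕ K, XORing both sides with M gives K = M ⊕ ciphertext.
74 ⊕ bf = cb
6f ⊕ 42 = 2d
6b ⊕ 97 = fc
65 ⊕ ca = af
6e ⊕ e0 = 8e
20 ⊕ 55 = 75
6c ⊕ 70 = 1c
61 ⊕ 50 = 31
75 ⊕ 3b = 4e
6e ⊕ be = d0
63 ⊕ 3d = 5e
68 ⊕ 67 = 0f
20 ⊕ 4e = 6e
65 ⊕ 07 = 62

11001011 00101101 11111100 10101111 10001110 01110101 00011100 00110001 01001110 11010000 01011110 00001111 01101110 01100010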